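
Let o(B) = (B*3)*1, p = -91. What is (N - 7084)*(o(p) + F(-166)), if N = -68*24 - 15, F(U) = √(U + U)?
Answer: 2383563 - 17462*I*√83 ≈ 2.3836e+6 - 1.5909e+5*I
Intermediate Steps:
F(U) = √2*√U (F(U) = √(2*U) = √2*√U)
o(B) = 3*B (o(B) = (3*B)*1 = 3*B)
N = -1647 (N = -1632 - 15 = -1647)
(N - 7084)*(o(p) + F(-166)) = (-1647 - 7084)*(3*(-91) + √2*√(-166)) = -8731*(-273 + √2*(I*√166)) = -8731*(-273 + 2*I*√83) = 2383563 - 17462*I*√83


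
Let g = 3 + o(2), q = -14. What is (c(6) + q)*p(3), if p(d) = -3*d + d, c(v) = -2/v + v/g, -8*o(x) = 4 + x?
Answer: 70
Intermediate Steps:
o(x) = -½ - x/8 (o(x) = -(4 + x)/8 = -½ - x/8)
g = 9/4 (g = 3 + (-½ - ⅛*2) = 3 + (-½ - ¼) = 3 - ¾ = 9/4 ≈ 2.2500)
c(v) = -2/v + 4*v/9 (c(v) = -2/v + v/(9/4) = -2/v + v*(4/9) = -2/v + 4*v/9)
p(d) = -2*d
(c(6) + q)*p(3) = ((-2/6 + (4/9)*6) - 14)*(-2*3) = ((-2*⅙ + 8/3) - 14)*(-6) = ((-⅓ + 8/3) - 14)*(-6) = (7/3 - 14)*(-6) = -35/3*(-6) = 70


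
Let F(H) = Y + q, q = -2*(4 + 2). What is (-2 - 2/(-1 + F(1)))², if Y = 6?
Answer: 144/49 ≈ 2.9388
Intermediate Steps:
q = -12 (q = -2*6 = -12)
F(H) = -6 (F(H) = 6 - 12 = -6)
(-2 - 2/(-1 + F(1)))² = (-2 - 2/(-1 - 6))² = (-2 - 2/(-7))² = (-2 - ⅐*(-2))² = (-2 + 2/7)² = (-12/7)² = 144/49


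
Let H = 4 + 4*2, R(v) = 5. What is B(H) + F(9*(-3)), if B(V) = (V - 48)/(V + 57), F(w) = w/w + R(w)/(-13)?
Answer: 28/299 ≈ 0.093645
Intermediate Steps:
F(w) = 8/13 (F(w) = w/w + 5/(-13) = 1 + 5*(-1/13) = 1 - 5/13 = 8/13)
H = 12 (H = 4 + 8 = 12)
B(V) = (-48 + V)/(57 + V)
B(H) + F(9*(-3)) = (-48 + 12)/(57 + 12) + 8/13 = -36/69 + 8/13 = (1/69)*(-36) + 8/13 = -12/23 + 8/13 = 28/299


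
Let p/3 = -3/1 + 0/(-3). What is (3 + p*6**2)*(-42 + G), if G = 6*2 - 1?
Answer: 9951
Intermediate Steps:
p = -9 (p = 3*(-3/1 + 0/(-3)) = 3*(-3*1 + 0*(-1/3)) = 3*(-3 + 0) = 3*(-3) = -9)
G = 11 (G = 12 - 1 = 11)
(3 + p*6**2)*(-42 + G) = (3 - 9*6**2)*(-42 + 11) = (3 - 9*36)*(-31) = (3 - 324)*(-31) = -321*(-31) = 9951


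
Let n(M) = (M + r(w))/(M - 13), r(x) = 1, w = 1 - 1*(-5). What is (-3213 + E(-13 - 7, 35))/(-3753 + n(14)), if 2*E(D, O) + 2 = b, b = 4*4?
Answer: 229/267 ≈ 0.85768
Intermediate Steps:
w = 6 (w = 1 + 5 = 6)
b = 16
E(D, O) = 7 (E(D, O) = -1 + (½)*16 = -1 + 8 = 7)
n(M) = (1 + M)/(-13 + M) (n(M) = (M + 1)/(M - 13) = (1 + M)/(-13 + M))
(-3213 + E(-13 - 7, 35))/(-3753 + n(14)) = (-3213 + 7)/(-3753 + (1 + 14)/(-13 + 14)) = -3206/(-3753 + 15/1) = -3206/(-3753 + 1*15) = -3206/(-3753 + 15) = -3206/(-3738) = -3206*(-1/3738) = 229/267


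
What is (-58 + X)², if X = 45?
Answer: 169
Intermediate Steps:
(-58 + X)² = (-58 + 45)² = (-13)² = 169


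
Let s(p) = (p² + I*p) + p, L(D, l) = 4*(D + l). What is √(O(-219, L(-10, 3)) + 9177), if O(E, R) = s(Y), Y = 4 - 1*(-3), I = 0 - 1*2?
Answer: √9219 ≈ 96.016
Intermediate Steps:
L(D, l) = 4*D + 4*l
I = -2 (I = 0 - 2 = -2)
Y = 7 (Y = 4 + 3 = 7)
s(p) = p² - p (s(p) = (p² - 2*p) + p = p² - p)
O(E, R) = 42 (O(E, R) = 7*(-1 + 7) = 7*6 = 42)
√(O(-219, L(-10, 3)) + 9177) = √(42 + 9177) = √9219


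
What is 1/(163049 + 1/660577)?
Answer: 660577/107706419274 ≈ 6.1331e-6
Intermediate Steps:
1/(163049 + 1/660577) = 1/(107706419274/660577) = 660577/107706419274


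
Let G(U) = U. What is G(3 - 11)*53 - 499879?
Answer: -500303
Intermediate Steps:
G(3 - 11)*53 - 499879 = (3 - 11)*53 - 499879 = -8*53 - 499879 = -424 - 499879 = -500303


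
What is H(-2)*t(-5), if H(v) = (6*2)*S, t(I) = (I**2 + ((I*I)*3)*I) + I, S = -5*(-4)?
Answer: -85200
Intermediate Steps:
S = 20
t(I) = I + I**2 + 3*I**3 (t(I) = (I**2 + (I**2*3)*I) + I = (I**2 + (3*I**2)*I) + I = (I**2 + 3*I**3) + I = I + I**2 + 3*I**3)
H(v) = 240 (H(v) = (6*2)*20 = 12*20 = 240)
H(-2)*t(-5) = 240*(-5*(1 - 5 + 3*(-5)**2)) = 240*(-5*(1 - 5 + 3*25)) = 240*(-5*(1 - 5 + 75)) = 240*(-5*71) = 240*(-355) = -85200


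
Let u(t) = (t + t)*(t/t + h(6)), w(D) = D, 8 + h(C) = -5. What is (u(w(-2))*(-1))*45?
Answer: -2160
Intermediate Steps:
h(C) = -13 (h(C) = -8 - 5 = -13)
u(t) = -24*t (u(t) = (t + t)*(t/t - 13) = (2*t)*(1 - 13) = (2*t)*(-12) = -24*t)
(u(w(-2))*(-1))*45 = (-24*(-2)*(-1))*45 = (48*(-1))*45 = -48*45 = -2160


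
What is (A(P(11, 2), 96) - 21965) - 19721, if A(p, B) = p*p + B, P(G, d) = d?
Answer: -41586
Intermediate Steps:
A(p, B) = B + p**2 (A(p, B) = p**2 + B = B + p**2)
(A(P(11, 2), 96) - 21965) - 19721 = ((96 + 2**2) - 21965) - 19721 = ((96 + 4) - 21965) - 19721 = (100 - 21965) - 19721 = -21865 - 19721 = -41586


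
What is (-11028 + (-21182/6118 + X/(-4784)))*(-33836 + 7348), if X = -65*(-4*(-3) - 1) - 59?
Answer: 1659971647873/5681 ≈ 2.9220e+8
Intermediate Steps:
X = -774 (X = -65*(12 - 1) - 59 = -65*11 - 59 = -715 - 59 = -774)
(-11028 + (-21182/6118 + X/(-4784)))*(-33836 + 7348) = (-11028 + (-21182/6118 - 774/(-4784)))*(-33836 + 7348) = (-11028 + (-21182*1/6118 - 774*(-1/4784)))*(-26488) = (-11028 + (-1513/437 + 387/2392))*(-26488) = (-11028 - 149999/45448)*(-26488) = -501350543/45448*(-26488) = 1659971647873/5681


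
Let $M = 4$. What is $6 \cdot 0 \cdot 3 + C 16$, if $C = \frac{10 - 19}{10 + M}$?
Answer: $- \frac{72}{7} \approx -10.286$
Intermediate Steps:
$C = - \frac{9}{14}$ ($C = \frac{10 - 19}{10 + 4} = - \frac{9}{14} \approx -0.64286$)
$6 \cdot 0 \cdot 3 + C 16 = 6 \cdot 0 \cdot 3 - \frac{72}{7} = 0 \cdot 3 - \frac{72}{7} = 0 - \frac{72}{7} = - \frac{72}{7}$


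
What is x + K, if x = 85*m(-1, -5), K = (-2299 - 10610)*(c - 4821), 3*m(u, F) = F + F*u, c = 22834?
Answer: -232529817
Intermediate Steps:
m(u, F) = F/3 + F*u/3 (m(u, F) = (F + F*u)/3 = F/3 + F*u/3)
K = -232529817 (K = (-2299 - 10610)*(22834 - 4821) = -12909*18013 = -232529817)
x = 0 (x = 85*((⅓)*(-5)*(1 - 1)) = 85*((⅓)*(-5)*0) = 85*0 = 0)
x + K = 0 - 232529817 = -232529817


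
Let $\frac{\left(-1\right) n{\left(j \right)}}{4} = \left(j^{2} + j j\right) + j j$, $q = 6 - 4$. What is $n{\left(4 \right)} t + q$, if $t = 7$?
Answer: $-1342$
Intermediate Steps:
$q = 2$ ($q = 6 - 4 = 2$)
$n{\left(j \right)} = - 12 j^{2}$ ($n{\left(j \right)} = - 4 \left(\left(j^{2} + j j\right) + j j\right) = - 4 \left(\left(j^{2} + j^{2}\right) + j^{2}\right) = - 4 \left(2 j^{2} + j^{2}\right) = - 4 \cdot 3 j^{2} = - 12 j^{2}$)
$n{\left(4 \right)} t + q = - 12 \cdot 4^{2} \cdot 7 + 2 = \left(-12\right) 16 \cdot 7 + 2 = \left(-192\right) 7 + 2 = -1344 + 2 = -1342$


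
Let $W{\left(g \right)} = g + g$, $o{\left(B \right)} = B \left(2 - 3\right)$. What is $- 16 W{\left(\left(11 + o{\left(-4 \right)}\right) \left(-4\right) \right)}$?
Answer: $1920$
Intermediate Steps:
$o{\left(B \right)} = - B$ ($o{\left(B \right)} = B \left(-1\right) = - B$)
$W{\left(g \right)} = 2 g$
$- 16 W{\left(\left(11 + o{\left(-4 \right)}\right) \left(-4\right) \right)} = - 16 \cdot 2 \left(11 - -4\right) \left(-4\right) = - 16 \cdot 2 \left(11 + 4\right) \left(-4\right) = - 16 \cdot 2 \cdot 15 \left(-4\right) = - 16 \cdot 2 \left(-60\right) = \left(-16\right) \left(-120\right) = 1920$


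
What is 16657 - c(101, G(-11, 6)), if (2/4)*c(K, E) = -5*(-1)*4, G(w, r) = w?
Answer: 16617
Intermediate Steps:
c(K, E) = 40 (c(K, E) = 2*(-5*(-1)*4) = 2*(5*4) = 2*20 = 40)
16657 - c(101, G(-11, 6)) = 16657 - 1*40 = 16657 - 40 = 16617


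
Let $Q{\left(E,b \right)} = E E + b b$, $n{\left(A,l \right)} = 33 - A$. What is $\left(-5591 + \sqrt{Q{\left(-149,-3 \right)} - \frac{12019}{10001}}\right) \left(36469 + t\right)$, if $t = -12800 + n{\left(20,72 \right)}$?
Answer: $-132406062 + \frac{23682 \sqrt{2221324020191}}{10001} \approx -1.2888 \cdot 10^{8}$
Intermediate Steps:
$Q{\left(E,b \right)} = E^{2} + b^{2}$
$t = -12787$ ($t = -12800 + \left(33 - 20\right) = -12800 + 13 = -12787$)
$\left(-5591 + \sqrt{Q{\left(-149,-3 \right)} - \frac{12019}{10001}}\right) \left(36469 + t\right) = \left(-5591 + \sqrt{\left(\left(-149\right)^{2} + \left(-3\right)^{2}\right) - \frac{12019}{10001}}\right) \left(36469 - 12787\right) = \left(-5591 + \sqrt{\left(22201 + 9\right) - \frac{12019}{10001}}\right) 23682 = \left(-5591 + \sqrt{22210 - \frac{12019}{10001}}\right) 23682 = \left(-5591 + \sqrt{\frac{222110191}{10001}}\right) 23682 = \left(-5591 + \frac{\sqrt{2221324020191}}{10001}\right) 23682 = -132406062 + \frac{23682 \sqrt{2221324020191}}{10001}$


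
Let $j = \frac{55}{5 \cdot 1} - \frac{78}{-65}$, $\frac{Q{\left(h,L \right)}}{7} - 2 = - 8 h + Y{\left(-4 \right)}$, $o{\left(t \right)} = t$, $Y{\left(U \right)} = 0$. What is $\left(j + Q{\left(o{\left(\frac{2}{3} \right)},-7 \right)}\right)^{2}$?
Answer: $\frac{27889}{225} \approx 123.95$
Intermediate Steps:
$Q{\left(h,L \right)} = 14 - 56 h$ ($Q{\left(h,L \right)} = 14 + 7 \left(- 8 h + 0\right) = 14 + 7 \left(- 8 h\right) = 14 - 56 h$)
$j = \frac{61}{5}$ ($j = \frac{55}{5} - - \frac{6}{5} = 55 \cdot \frac{1}{5} + \frac{6}{5} = 11 + \frac{6}{5} = \frac{61}{5} \approx 12.2$)
$\left(j + Q{\left(o{\left(\frac{2}{3} \right)},-7 \right)}\right)^{2} = \left(\frac{61}{5} + \left(14 - 56 \cdot \frac{2}{3}\right)\right)^{2} = \left(\frac{61}{5} + \left(14 - 56 \cdot 2 \cdot \frac{1}{3}\right)\right)^{2} = \left(\frac{61}{5} + \left(14 - \frac{112}{3}\right)\right)^{2} = \left(\frac{61}{5} - \frac{70}{3}\right)^{2} = \left(- \frac{167}{15}\right)^{2} = \frac{27889}{225}$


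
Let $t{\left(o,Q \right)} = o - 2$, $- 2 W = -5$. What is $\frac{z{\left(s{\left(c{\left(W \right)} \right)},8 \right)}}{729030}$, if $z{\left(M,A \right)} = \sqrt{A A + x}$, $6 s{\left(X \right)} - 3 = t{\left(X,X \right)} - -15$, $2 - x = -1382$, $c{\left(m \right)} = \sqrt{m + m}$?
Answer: $\frac{\sqrt{362}}{364515} \approx 5.2196 \cdot 10^{-5}$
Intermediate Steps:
$W = \frac{5}{2}$ ($W = \left(- \frac{1}{2}\right) \left(-5\right) = \frac{5}{2} \approx 2.5$)
$c{\left(m \right)} = \sqrt{2} \sqrt{m}$ ($c{\left(m \right)} = \sqrt{2 m} = \sqrt{2} \sqrt{m}$)
$t{\left(o,Q \right)} = -2 + o$ ($t{\left(o,Q \right)} = o - 2 = -2 + o$)
$x = 1384$ ($x = 2 - -1382 = 2 + 1382 = 1384$)
$s{\left(X \right)} = \frac{8}{3} + \frac{X}{6}$ ($s{\left(X \right)} = \frac{1}{2} + \frac{\left(-2 + X\right) - -15}{6} = \frac{1}{2} + \frac{\left(-2 + X\right) + 15}{6} = \frac{1}{2} + \frac{13 + X}{6} = \frac{1}{2} + \left(\frac{13}{6} + \frac{X}{6}\right) = \frac{8}{3} + \frac{X}{6}$)
$z{\left(M,A \right)} = \sqrt{1384 + A^{2}}$ ($z{\left(M,A \right)} = \sqrt{A A + 1384} = \sqrt{A^{2} + 1384} = \sqrt{1384 + A^{2}}$)
$\frac{z{\left(s{\left(c{\left(W \right)} \right)},8 \right)}}{729030} = \frac{\sqrt{1384 + 8^{2}}}{729030} = \sqrt{1384 + 64} \cdot \frac{1}{729030} = \sqrt{1448} \cdot \frac{1}{729030} = 2 \sqrt{362} \cdot \frac{1}{729030} = \frac{\sqrt{362}}{364515}$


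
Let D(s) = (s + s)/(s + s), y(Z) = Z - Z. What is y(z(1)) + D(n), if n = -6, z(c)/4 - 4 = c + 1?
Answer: 1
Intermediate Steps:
z(c) = 20 + 4*c (z(c) = 16 + 4*(c + 1) = 16 + 4*(1 + c) = 16 + (4 + 4*c) = 20 + 4*c)
y(Z) = 0
D(s) = 1 (D(s) = (2*s)/((2*s)) = (2*s)*(1/(2*s)) = 1)
y(z(1)) + D(n) = 0 + 1 = 1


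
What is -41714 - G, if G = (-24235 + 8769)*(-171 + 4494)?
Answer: 66817804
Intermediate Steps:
G = -66859518 (G = -15466*4323 = -66859518)
-41714 - G = -41714 - 1*(-66859518) = -41714 + 66859518 = 66817804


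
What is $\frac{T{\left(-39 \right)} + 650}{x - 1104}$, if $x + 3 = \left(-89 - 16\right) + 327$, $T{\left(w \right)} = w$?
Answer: $- \frac{611}{885} \approx -0.6904$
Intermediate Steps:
$x = 219$ ($x = -3 + \left(\left(-89 - 16\right) + 327\right) = -3 + \left(-105 + 327\right) = -3 + 222 = 219$)
$\frac{T{\left(-39 \right)} + 650}{x - 1104} = \frac{-39 + 650}{219 - 1104} = \frac{611}{-885} = 611 \left(- \frac{1}{885}\right) = - \frac{611}{885}$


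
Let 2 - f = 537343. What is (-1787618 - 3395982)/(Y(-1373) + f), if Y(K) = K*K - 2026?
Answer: -2591800/672881 ≈ -3.8518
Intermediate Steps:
Y(K) = -2026 + K² (Y(K) = K² - 2026 = -2026 + K²)
f = -537341 (f = 2 - 1*537343 = 2 - 537343 = -537341)
(-1787618 - 3395982)/(Y(-1373) + f) = (-1787618 - 3395982)/((-2026 + (-1373)²) - 537341) = -5183600/((-2026 + 1885129) - 537341) = -5183600/(1883103 - 537341) = -5183600/1345762 = -5183600*1/1345762 = -2591800/672881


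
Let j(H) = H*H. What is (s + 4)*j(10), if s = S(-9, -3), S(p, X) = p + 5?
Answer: 0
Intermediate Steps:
S(p, X) = 5 + p
j(H) = H²
s = -4 (s = 5 - 9 = -4)
(s + 4)*j(10) = (-4 + 4)*10² = 0*100 = 0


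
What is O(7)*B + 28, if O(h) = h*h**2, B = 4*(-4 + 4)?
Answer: 28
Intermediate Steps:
B = 0 (B = 4*0 = 0)
O(h) = h**3
O(7)*B + 28 = 7**3*0 + 28 = 343*0 + 28 = 0 + 28 = 28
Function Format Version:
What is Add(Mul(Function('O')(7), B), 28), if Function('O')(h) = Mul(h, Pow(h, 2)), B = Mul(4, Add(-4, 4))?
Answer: 28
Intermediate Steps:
B = 0 (B = Mul(4, 0) = 0)
Function('O')(h) = Pow(h, 3)
Add(Mul(Function('O')(7), B), 28) = Add(Mul(Pow(7, 3), 0), 28) = Add(Mul(343, 0), 28) = Add(0, 28) = 28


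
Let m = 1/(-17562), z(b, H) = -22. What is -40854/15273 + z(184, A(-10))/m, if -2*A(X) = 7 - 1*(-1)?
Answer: 1966965506/5091 ≈ 3.8636e+5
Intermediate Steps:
A(X) = -4 (A(X) = -(7 - 1*(-1))/2 = -(7 + 1)/2 = -½*8 = -4)
m = -1/17562 ≈ -5.6941e-5
-40854/15273 + z(184, A(-10))/m = -40854/15273 - 22/(-1/17562) = -40854*1/15273 - 22*(-17562) = -13618/5091 + 386364 = 1966965506/5091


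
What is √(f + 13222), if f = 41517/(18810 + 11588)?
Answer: √12218897811454/30398 ≈ 114.99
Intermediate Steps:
f = 41517/30398 ≈ 1.3658
√(f + 13222) = √(41517/30398 + 13222) = √(401963873/30398) = √12218897811454/30398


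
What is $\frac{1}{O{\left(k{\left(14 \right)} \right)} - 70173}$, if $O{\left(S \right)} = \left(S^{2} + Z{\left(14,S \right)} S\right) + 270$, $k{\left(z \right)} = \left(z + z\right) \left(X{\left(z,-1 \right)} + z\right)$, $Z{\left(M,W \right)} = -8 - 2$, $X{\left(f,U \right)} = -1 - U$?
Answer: $\frac{1}{79841} \approx 1.2525 \cdot 10^{-5}$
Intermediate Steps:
$Z{\left(M,W \right)} = -10$
$k{\left(z \right)} = 2 z^{2}$ ($k{\left(z \right)} = \left(z + z\right) \left(\left(-1 - -1\right) + z\right) = 2 z \left(\left(-1 + 1\right) + z\right) = 2 z \left(0 + z\right) = 2 z z = 2 z^{2}$)
$O{\left(S \right)} = 270 + S^{2} - 10 S$ ($O{\left(S \right)} = \left(S^{2} - 10 S\right) + 270 = 270 + S^{2} - 10 S$)
$\frac{1}{O{\left(k{\left(14 \right)} \right)} - 70173} = \frac{1}{\left(270 + \left(2 \cdot 14^{2}\right)^{2} - 10 \cdot 2 \cdot 14^{2}\right) - 70173} = \frac{1}{\left(270 + \left(2 \cdot 196\right)^{2} - 10 \cdot 2 \cdot 196\right) - 70173} = \frac{1}{\left(270 + 392^{2} - 3920\right) - 70173} = \frac{1}{\left(270 + 153664 - 3920\right) - 70173} = \frac{1}{150014 - 70173} = \frac{1}{79841}$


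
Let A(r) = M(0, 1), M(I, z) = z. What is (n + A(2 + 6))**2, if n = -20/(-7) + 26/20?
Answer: 130321/4900 ≈ 26.596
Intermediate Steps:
n = 291/70 (n = -20*(-1/7) + 26*(1/20) = 20/7 + 13/10 = 291/70 ≈ 4.1571)
A(r) = 1
(n + A(2 + 6))**2 = (291/70 + 1)**2 = (361/70)**2 = 130321/4900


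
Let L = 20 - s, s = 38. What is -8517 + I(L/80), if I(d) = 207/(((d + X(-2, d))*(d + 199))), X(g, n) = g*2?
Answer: -11444785923/1343719 ≈ -8517.3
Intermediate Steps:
X(g, n) = 2*g
L = -18 (L = 20 - 1*38 = 20 - 38 = -18)
I(d) = 207/((-4 + d)*(199 + d)) (I(d) = 207/(((d + 2*(-2))*(d + 199))) = 207/(((d - 4)*(199 + d))) = 207/(((-4 + d)*(199 + d))) = 207*(1/((-4 + d)*(199 + d))) = 207/((-4 + d)*(199 + d)))
-8517 + I(L/80) = -8517 + 207/(-796 + (-18/80)**2 + 195*(-18/80)) = -8517 + 207/(-796 + (-18*1/80)**2 + 195*(-18*1/80)) = -8517 + 207/(-796 + (-9/40)**2 + 195*(-9/40)) = -8517 + 207/(-796 + 81/1600 - 351/8) = -8517 + 207/(-1343719/1600) = -8517 + 207*(-1600/1343719) = -8517 - 331200/1343719 = -11444785923/1343719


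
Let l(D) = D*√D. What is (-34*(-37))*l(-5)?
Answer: -6290*I*√5 ≈ -14065.0*I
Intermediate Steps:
l(D) = D^(3/2)
(-34*(-37))*l(-5) = (-34*(-37))*(-5)^(3/2) = 1258*(-5*I*√5) = -6290*I*√5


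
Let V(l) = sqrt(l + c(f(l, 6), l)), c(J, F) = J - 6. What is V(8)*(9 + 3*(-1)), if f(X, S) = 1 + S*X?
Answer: 6*sqrt(51) ≈ 42.849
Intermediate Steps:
c(J, F) = -6 + J
V(l) = sqrt(-5 + 7*l) (V(l) = sqrt(l + (-6 + (1 + 6*l))) = sqrt(l + (-5 + 6*l)) = sqrt(-5 + 7*l))
V(8)*(9 + 3*(-1)) = sqrt(-5 + 7*8)*(9 + 3*(-1)) = sqrt(-5 + 56)*(9 - 3) = sqrt(51)*6 = 6*sqrt(51)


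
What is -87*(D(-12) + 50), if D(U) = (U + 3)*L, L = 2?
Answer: -2784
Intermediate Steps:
D(U) = 6 + 2*U (D(U) = (U + 3)*2 = (3 + U)*2 = 6 + 2*U)
-87*(D(-12) + 50) = -87*((6 + 2*(-12)) + 50) = -87*((6 - 24) + 50) = -87*(-18 + 50) = -87*32 = -2784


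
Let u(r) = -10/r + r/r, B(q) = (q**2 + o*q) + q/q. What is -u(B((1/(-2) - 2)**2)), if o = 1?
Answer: -581/741 ≈ -0.78408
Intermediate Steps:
B(q) = 1 + q + q**2 (B(q) = (q**2 + 1*q) + q/q = (q**2 + q) + 1 = (q + q**2) + 1 = 1 + q + q**2)
u(r) = 1 - 10/r (u(r) = -10/r + 1 = 1 - 10/r)
-u(B((1/(-2) - 2)**2)) = -(-10 + (1 + (1/(-2) - 2)**2 + ((1/(-2) - 2)**2)**2))/(1 + (1/(-2) - 2)**2 + ((1/(-2) - 2)**2)**2) = -(-10 + (1 + (-1/2 - 2)**2 + ((-1/2 - 2)**2)**2))/(1 + (-1/2 - 2)**2 + ((-1/2 - 2)**2)**2) = -(-10 + (1 + (-5/2)**2 + ((-5/2)**2)**2))/(1 + (-5/2)**2 + ((-5/2)**2)**2) = -(-10 + (1 + 25/4 + (25/4)**2))/(1 + 25/4 + (25/4)**2) = -(-10 + (1 + 25/4 + 625/16))/(1 + 25/4 + 625/16) = -(-10 + 741/16)/741/16 = -16*581/(741*16) = -1*581/741 = -581/741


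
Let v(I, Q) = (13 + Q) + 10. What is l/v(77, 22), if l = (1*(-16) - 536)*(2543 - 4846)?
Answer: 423752/15 ≈ 28250.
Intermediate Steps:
v(I, Q) = 23 + Q
l = 1271256 (l = (-16 - 536)*(-2303) = -552*(-2303) = 1271256)
l/v(77, 22) = 1271256/(23 + 22) = 1271256/45 = 1271256*(1/45) = 423752/15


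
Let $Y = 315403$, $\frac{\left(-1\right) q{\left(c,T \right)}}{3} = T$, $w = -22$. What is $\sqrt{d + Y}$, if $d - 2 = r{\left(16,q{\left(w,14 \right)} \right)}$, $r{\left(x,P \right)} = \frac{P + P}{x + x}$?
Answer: $\frac{\sqrt{5046438}}{4} \approx 561.61$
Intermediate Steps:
$q{\left(c,T \right)} = - 3 T$
$r{\left(x,P \right)} = \frac{P}{x}$ ($r{\left(x,P \right)} = \frac{2 P}{2 x} = 2 P \frac{1}{2 x} = \frac{P}{x}$)
$d = - \frac{5}{8}$ ($d = 2 + \frac{\left(-3\right) 14}{16} = 2 - \frac{21}{8} = - \frac{5}{8} \approx -0.625$)
$\sqrt{d + Y} = \sqrt{- \frac{5}{8} + 315403} = \sqrt{\frac{2523219}{8}} = \frac{\sqrt{5046438}}{4}$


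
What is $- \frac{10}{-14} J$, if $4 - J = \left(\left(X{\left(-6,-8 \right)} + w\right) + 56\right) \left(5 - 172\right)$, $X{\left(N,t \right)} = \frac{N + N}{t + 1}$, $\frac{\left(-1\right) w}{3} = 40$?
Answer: $- \frac{363920}{49} \approx -7426.9$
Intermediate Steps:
$w = -120$ ($w = \left(-3\right) 40 = -120$)
$X{\left(N,t \right)} = \frac{2 N}{1 + t}$
$J = - \frac{72784}{7}$ ($J = 4 - \left(\left(2 \left(-6\right) \frac{1}{1 - 8} - 120\right) + 56\right) \left(5 - 172\right) = 4 - \left(\left(2 \left(-6\right) \frac{1}{-7} - 120\right) + 56\right) \left(-167\right) = 4 - \left(\left(2 \left(-6\right) \left(- \frac{1}{7}\right) - 120\right) + 56\right) \left(-167\right) = 4 - \left(\left(\frac{12}{7} - 120\right) + 56\right) \left(-167\right) = 4 - \left(- \frac{828}{7} + 56\right) \left(-167\right) = 4 - \left(- \frac{436}{7}\right) \left(-167\right) = 4 - \frac{72812}{7} = - \frac{72784}{7} \approx -10398.0$)
$- \frac{10}{-14} J = - \frac{10}{-14} \left(- \frac{72784}{7}\right) = \left(-10\right) \left(- \frac{1}{14}\right) \left(- \frac{72784}{7}\right) = \frac{5}{7} \left(- \frac{72784}{7}\right) = - \frac{363920}{49}$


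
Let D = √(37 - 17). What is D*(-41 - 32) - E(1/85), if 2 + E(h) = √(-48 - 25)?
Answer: 2 - 146*√5 - I*√73 ≈ -324.47 - 8.544*I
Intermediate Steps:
D = 2*√5 (D = √20 = 2*√5 ≈ 4.4721)
E(h) = -2 + I*√73 (E(h) = -2 + √(-48 - 25) = -2 + √(-73) = -2 + I*√73)
D*(-41 - 32) - E(1/85) = (2*√5)*(-41 - 32) - (-2 + I*√73) = (2*√5)*(-73) + (2 - I*√73) = -146*√5 + (2 - I*√73) = 2 - 146*√5 - I*√73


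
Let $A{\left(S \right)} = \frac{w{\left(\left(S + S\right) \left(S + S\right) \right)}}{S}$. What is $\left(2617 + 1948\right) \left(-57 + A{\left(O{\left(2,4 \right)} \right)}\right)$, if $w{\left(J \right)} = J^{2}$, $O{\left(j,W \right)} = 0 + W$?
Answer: $4414355$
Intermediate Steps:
$O{\left(j,W \right)} = W$
$A{\left(S \right)} = 16 S^{3}$ ($A{\left(S \right)} = \frac{\left(\left(S + S\right) \left(S + S\right)\right)^{2}}{S} = \frac{\left(2 S 2 S\right)^{2}}{S} = \frac{\left(4 S^{2}\right)^{2}}{S} = \frac{16 S^{4}}{S} = 16 S^{3}$)
$\left(2617 + 1948\right) \left(-57 + A{\left(O{\left(2,4 \right)} \right)}\right) = \left(2617 + 1948\right) \left(-57 + 16 \cdot 4^{3}\right) = 4565 \left(-57 + 16 \cdot 64\right) = 4565 \left(-57 + 1024\right) = 4565 \cdot 967 = 4414355$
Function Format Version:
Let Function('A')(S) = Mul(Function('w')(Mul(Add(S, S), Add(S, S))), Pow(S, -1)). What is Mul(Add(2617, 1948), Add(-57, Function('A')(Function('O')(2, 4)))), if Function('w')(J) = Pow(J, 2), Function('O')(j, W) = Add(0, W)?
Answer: 4414355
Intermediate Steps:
Function('O')(j, W) = W
Function('A')(S) = Mul(16, Pow(S, 3)) (Function('A')(S) = Mul(Pow(Mul(Add(S, S), Add(S, S)), 2), Pow(S, -1)) = Mul(Pow(Mul(Mul(2, S), Mul(2, S)), 2), Pow(S, -1)) = Mul(Pow(Mul(4, Pow(S, 2)), 2), Pow(S, -1)) = Mul(Mul(16, Pow(S, 4)), Pow(S, -1)) = Mul(16, Pow(S, 3)))
Mul(Add(2617, 1948), Add(-57, Function('A')(Function('O')(2, 4)))) = Mul(Add(2617, 1948), Add(-57, Mul(16, Pow(4, 3)))) = Mul(4565, Add(-57, Mul(16, 64))) = Mul(4565, Add(-57, 1024)) = Mul(4565, 967) = 4414355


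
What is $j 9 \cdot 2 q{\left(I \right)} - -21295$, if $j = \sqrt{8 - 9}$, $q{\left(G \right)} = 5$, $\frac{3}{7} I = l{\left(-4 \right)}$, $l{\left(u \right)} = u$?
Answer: $21295 + 90 i \approx 21295.0 + 90.0 i$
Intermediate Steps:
$I = - \frac{28}{3}$ ($I = \frac{7}{3} \left(-4\right) = - \frac{28}{3} \approx -9.3333$)
$j = i$ ($j = \sqrt{-1} = i \approx 1.0 i$)
$j 9 \cdot 2 q{\left(I \right)} - -21295 = i 9 \cdot 2 \cdot 5 - -21295 = 9 i 10 + 21295 = 90 i + 21295 = 21295 + 90 i$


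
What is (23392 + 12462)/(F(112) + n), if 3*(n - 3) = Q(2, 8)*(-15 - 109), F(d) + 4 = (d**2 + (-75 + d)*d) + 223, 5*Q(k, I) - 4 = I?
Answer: 89635/42027 ≈ 2.1328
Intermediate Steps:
Q(k, I) = 4/5 + I/5
F(d) = 219 + d**2 + d*(-75 + d) (F(d) = -4 + ((d**2 + (-75 + d)*d) + 223) = -4 + ((d**2 + d*(-75 + d)) + 223) = -4 + (223 + d**2 + d*(-75 + d)) = 219 + d**2 + d*(-75 + d))
n = -481/5 (n = 3 + ((4/5 + (1/5)*8)*(-15 - 109))/3 = 3 + ((4/5 + 8/5)*(-124))/3 = 3 + ((12/5)*(-124))/3 = 3 + (1/3)*(-1488/5) = 3 - 496/5 = -481/5 ≈ -96.200)
(23392 + 12462)/(F(112) + n) = (23392 + 12462)/((219 - 75*112 + 2*112**2) - 481/5) = 35854/((219 - 8400 + 2*12544) - 481/5) = 35854/((219 - 8400 + 25088) - 481/5) = 35854/(16907 - 481/5) = 35854/(84054/5) = 35854*(5/84054) = 89635/42027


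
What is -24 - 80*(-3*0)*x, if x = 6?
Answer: -24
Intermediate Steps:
-24 - 80*(-3*0)*x = -24 - 80*(-3*0)*6 = -24 - 0*6 = -24 - 80*0 = -24 + 0 = -24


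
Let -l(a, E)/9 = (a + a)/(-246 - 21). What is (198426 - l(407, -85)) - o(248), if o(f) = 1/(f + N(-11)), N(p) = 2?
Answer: 4414367911/22250 ≈ 1.9840e+5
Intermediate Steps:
l(a, E) = 6*a/89 (l(a, E) = -9*(a + a)/(-246 - 21) = -9*2*a/(-267) = -9*2*a*(-1)/267 = -(-6)*a/89 = 6*a/89)
o(f) = 1/(2 + f) (o(f) = 1/(f + 2) = 1/(2 + f))
(198426 - l(407, -85)) - o(248) = (198426 - 6*407/89) - 1/(2 + 248) = (198426 - 1*2442/89) - 1/250 = (198426 - 2442/89) - 1*1/250 = 17657472/89 - 1/250 = 4414367911/22250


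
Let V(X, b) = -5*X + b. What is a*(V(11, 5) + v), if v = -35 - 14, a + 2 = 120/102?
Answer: 1386/17 ≈ 81.529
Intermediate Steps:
V(X, b) = b - 5*X
a = -14/17 (a = -2 + 120/102 = -2 + 120*(1/102) = -2 + 20/17 = -14/17 ≈ -0.82353)
v = -49
a*(V(11, 5) + v) = -14*((5 - 5*11) - 49)/17 = -14*((5 - 55) - 49)/17 = -14*(-50 - 49)/17 = -14/17*(-99) = 1386/17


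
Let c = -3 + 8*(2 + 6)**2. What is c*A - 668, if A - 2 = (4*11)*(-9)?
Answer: -201214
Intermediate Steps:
A = -394 (A = 2 + (4*11)*(-9) = 2 + 44*(-9) = 2 - 396 = -394)
c = 509 (c = -3 + 8*8**2 = -3 + 8*64 = -3 + 512 = 509)
c*A - 668 = 509*(-394) - 668 = -200546 - 668 = -201214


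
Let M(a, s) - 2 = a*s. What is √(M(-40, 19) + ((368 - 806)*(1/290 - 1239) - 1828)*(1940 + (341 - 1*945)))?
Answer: 3*√1688022887330/145 ≈ 26881.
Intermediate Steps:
M(a, s) = 2 + a*s
√(M(-40, 19) + ((368 - 806)*(1/290 - 1239) - 1828)*(1940 + (341 - 1*945))) = √((2 - 40*19) + ((368 - 806)*(1/290 - 1239) - 1828)*(1940 + (341 - 1*945))) = √((2 - 760) + (-438*(1/290 - 1239) - 1828)*(1940 + (341 - 945))) = √(-758 + (-438*(-359309/290) - 1828)*(1940 - 604)) = √(-758 + (78688671/145 - 1828)*1336) = √(-758 + (78423611/145)*1336) = √(-758 + 104773944296/145) = √(104773834386/145) = 3*√1688022887330/145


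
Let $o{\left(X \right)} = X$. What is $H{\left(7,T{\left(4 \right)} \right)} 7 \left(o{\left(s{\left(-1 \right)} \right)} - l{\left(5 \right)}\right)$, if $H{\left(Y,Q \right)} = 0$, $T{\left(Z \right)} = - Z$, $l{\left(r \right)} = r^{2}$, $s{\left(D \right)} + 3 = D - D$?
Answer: $0$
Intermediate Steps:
$s{\left(D \right)} = -3$ ($s{\left(D \right)} = -3 + \left(D - D\right) = -3 + 0 = -3$)
$H{\left(7,T{\left(4 \right)} \right)} 7 \left(o{\left(s{\left(-1 \right)} \right)} - l{\left(5 \right)}\right) = 0 \cdot 7 \left(-3 - 5^{2}\right) = 0 \left(-3 - 25\right) = 0 \left(-28\right) = 0$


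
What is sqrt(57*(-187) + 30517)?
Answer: sqrt(19858) ≈ 140.92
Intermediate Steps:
sqrt(57*(-187) + 30517) = sqrt(-10659 + 30517) = sqrt(19858)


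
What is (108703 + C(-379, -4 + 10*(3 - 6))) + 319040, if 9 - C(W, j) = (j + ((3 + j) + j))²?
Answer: 417951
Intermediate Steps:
C(W, j) = 9 - (3 + 3*j)² (C(W, j) = 9 - (j + ((3 + j) + j))² = 9 - (j + (3 + 2*j))² = 9 - (3 + 3*j)²)
(108703 + C(-379, -4 + 10*(3 - 6))) + 319040 = (108703 + (9 - 9*(1 + (-4 + 10*(3 - 6)))²)) + 319040 = (108703 + (9 - 9*(1 + (-4 + 10*(-3)))²)) + 319040 = (108703 + (9 - 9*(1 + (-4 - 30))²)) + 319040 = (108703 + (9 - 9*(1 - 34)²)) + 319040 = (108703 + (9 - 9*(-33)²)) + 319040 = (108703 + (9 - 9*1089)) + 319040 = (108703 + (9 - 9801)) + 319040 = (108703 - 9792) + 319040 = 98911 + 319040 = 417951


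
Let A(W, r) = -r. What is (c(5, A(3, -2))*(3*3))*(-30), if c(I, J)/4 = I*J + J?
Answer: -12960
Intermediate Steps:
c(I, J) = 4*J + 4*I*J (c(I, J) = 4*(I*J + J) = 4*(J + I*J) = 4*J + 4*I*J)
(c(5, A(3, -2))*(3*3))*(-30) = ((4*(-1*(-2))*(1 + 5))*(3*3))*(-30) = ((4*2*6)*9)*(-30) = (48*9)*(-30) = 432*(-30) = -12960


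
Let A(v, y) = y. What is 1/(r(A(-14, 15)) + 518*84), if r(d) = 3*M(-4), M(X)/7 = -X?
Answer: 1/43596 ≈ 2.2938e-5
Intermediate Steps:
M(X) = -7*X (M(X) = 7*(-X) = -7*X)
r(d) = 84 (r(d) = 3*(-7*(-4)) = 3*28 = 84)
1/(r(A(-14, 15)) + 518*84) = 1/(84 + 518*84) = 1/(84 + 43512) = 1/43596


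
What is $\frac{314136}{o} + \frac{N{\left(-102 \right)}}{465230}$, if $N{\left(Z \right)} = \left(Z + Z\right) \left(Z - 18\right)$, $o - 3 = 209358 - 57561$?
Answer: $\frac{624423147}{294257975} \approx 2.122$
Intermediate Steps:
$o = 151800$ ($o = 3 + \left(209358 - 57561\right) = 3 + 151797 = 151800$)
$N{\left(Z \right)} = 2 Z \left(-18 + Z\right)$
$\frac{314136}{o} + \frac{N{\left(-102 \right)}}{465230} = \frac{314136}{151800} + \frac{2 \left(-102\right) \left(-18 - 102\right)}{465230} = 314136 \cdot \frac{1}{151800} + 2 \left(-102\right) \left(-120\right) \frac{1}{465230} = \frac{13089}{6325} + 24480 \cdot \frac{1}{465230} = \frac{13089}{6325} + \frac{2448}{46523} = \frac{624423147}{294257975}$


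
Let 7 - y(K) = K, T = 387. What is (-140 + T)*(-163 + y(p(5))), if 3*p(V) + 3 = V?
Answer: -116090/3 ≈ -38697.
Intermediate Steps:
p(V) = -1 + V/3
y(K) = 7 - K
(-140 + T)*(-163 + y(p(5))) = (-140 + 387)*(-163 + (7 - (-1 + (⅓)*5))) = 247*(-163 + (7 - (-1 + 5/3))) = 247*(-163 + (7 - 1*⅔)) = 247*(-163 + (7 - ⅔)) = 247*(-163 + 19/3) = 247*(-470/3) = -116090/3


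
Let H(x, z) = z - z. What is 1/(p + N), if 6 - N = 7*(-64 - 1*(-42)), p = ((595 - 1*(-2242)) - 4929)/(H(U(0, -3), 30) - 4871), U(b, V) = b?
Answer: 4871/781452 ≈ 0.0062333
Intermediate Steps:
H(x, z) = 0
p = 2092/4871 (p = ((595 - 1*(-2242)) - 4929)/(0 - 4871) = ((595 + 2242) - 4929)/(-4871) = (2837 - 4929)*(-1/4871) = -2092*(-1/4871) = 2092/4871 ≈ 0.42948)
N = 160 (N = 6 - 7*(-64 - 1*(-42)) = 6 - 7*(-64 + 42) = 6 - 7*(-22) = 6 - 1*(-154) = 6 + 154 = 160)
1/(p + N) = 1/(2092/4871 + 160) = 1/(781452/4871) = 4871/781452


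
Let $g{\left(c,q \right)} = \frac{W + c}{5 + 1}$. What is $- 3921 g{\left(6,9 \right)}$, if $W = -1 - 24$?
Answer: $\frac{24833}{2} \approx 12417.0$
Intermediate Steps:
$W = -25$ ($W = -1 - 24 = -25$)
$g{\left(c,q \right)} = - \frac{25}{6} + \frac{c}{6}$ ($g{\left(c,q \right)} = \frac{-25 + c}{5 + 1} = \frac{-25 + c}{6} = \left(-25 + c\right) \frac{1}{6} = - \frac{25}{6} + \frac{c}{6}$)
$- 3921 g{\left(6,9 \right)} = - 3921 \left(- \frac{25}{6} + \frac{1}{6} \cdot 6\right) = - 3921 \left(- \frac{25}{6} + 1\right) = \left(-3921\right) \left(- \frac{19}{6}\right) = \frac{24833}{2}$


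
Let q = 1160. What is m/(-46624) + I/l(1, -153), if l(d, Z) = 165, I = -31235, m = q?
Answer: -36412301/192324 ≈ -189.33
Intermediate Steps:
m = 1160
m/(-46624) + I/l(1, -153) = 1160/(-46624) - 31235/165 = 1160*(-1/46624) - 31235*1/165 = -145/5828 - 6247/33 = -36412301/192324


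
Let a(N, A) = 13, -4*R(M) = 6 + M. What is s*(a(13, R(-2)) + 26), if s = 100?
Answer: 3900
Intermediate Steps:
R(M) = -3/2 - M/4 (R(M) = -(6 + M)/4 = -3/2 - M/4)
s*(a(13, R(-2)) + 26) = 100*(13 + 26) = 100*39 = 3900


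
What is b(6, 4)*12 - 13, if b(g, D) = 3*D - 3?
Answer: 95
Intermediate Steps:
b(g, D) = -3 + 3*D
b(6, 4)*12 - 13 = (-3 + 3*4)*12 - 13 = (-3 + 12)*12 - 13 = 9*12 - 13 = 108 - 13 = 95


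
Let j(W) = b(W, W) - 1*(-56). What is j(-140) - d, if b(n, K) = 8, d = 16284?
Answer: -16220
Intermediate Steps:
j(W) = 64 (j(W) = 8 - 1*(-56) = 8 + 56 = 64)
j(-140) - d = 64 - 1*16284 = 64 - 16284 = -16220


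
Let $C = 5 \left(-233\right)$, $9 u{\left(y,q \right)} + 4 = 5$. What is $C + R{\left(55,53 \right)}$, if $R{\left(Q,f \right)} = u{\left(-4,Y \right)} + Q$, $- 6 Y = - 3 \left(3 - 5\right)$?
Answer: $- \frac{9989}{9} \approx -1109.9$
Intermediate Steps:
$Y = -1$ ($Y = - \frac{\left(-3\right) \left(3 - 5\right)}{6} = - \frac{\left(-3\right) \left(-2\right)}{6} = \left(- \frac{1}{6}\right) 6 = -1$)
$u{\left(y,q \right)} = \frac{1}{9}$ ($u{\left(y,q \right)} = - \frac{4}{9} + \frac{1}{9} \cdot 5 = - \frac{4}{9} + \frac{5}{9} = \frac{1}{9}$)
$C = -1165$
$R{\left(Q,f \right)} = \frac{1}{9} + Q$
$C + R{\left(55,53 \right)} = -1165 + \left(\frac{1}{9} + 55\right) = -1165 + \frac{496}{9} = - \frac{9989}{9}$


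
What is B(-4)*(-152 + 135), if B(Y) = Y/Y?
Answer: -17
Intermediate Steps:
B(Y) = 1
B(-4)*(-152 + 135) = 1*(-152 + 135) = 1*(-17) = -17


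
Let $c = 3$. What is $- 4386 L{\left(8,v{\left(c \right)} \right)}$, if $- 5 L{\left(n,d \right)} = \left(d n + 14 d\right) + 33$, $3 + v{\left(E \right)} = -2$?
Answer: $- \frac{337722}{5} \approx -67544.0$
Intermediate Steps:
$v{\left(E \right)} = -5$ ($v{\left(E \right)} = -3 - 2 = -5$)
$L{\left(n,d \right)} = - \frac{33}{5} - \frac{14 d}{5} - \frac{d n}{5}$ ($L{\left(n,d \right)} = - \frac{\left(d n + 14 d\right) + 33}{5} = - \frac{\left(14 d + d n\right) + 33}{5} = - \frac{33 + 14 d + d n}{5} = - \frac{33}{5} - \frac{14 d}{5} - \frac{d n}{5}$)
$- 4386 L{\left(8,v{\left(c \right)} \right)} = - 4386 \left(- \frac{33}{5} - -14 - \left(-1\right) 8\right) = - 4386 \left(- \frac{33}{5} + 14 + 8\right) = \left(-4386\right) \frac{77}{5} = - \frac{337722}{5}$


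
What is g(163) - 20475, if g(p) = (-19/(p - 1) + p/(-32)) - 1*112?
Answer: -53375011/2592 ≈ -20592.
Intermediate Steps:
g(p) = -112 - 19/(-1 + p) - p/32 (g(p) = (-19/(-1 + p) + p*(-1/32)) - 112 = (-19/(-1 + p) - p/32) - 112 = -112 - 19/(-1 + p) - p/32)
g(163) - 20475 = (2976 - 1*163² - 3583*163)/(32*(-1 + 163)) - 20475 = (1/32)*(2976 - 1*26569 - 584029)/162 - 20475 = (1/32)*(1/162)*(2976 - 26569 - 584029) - 20475 = (1/32)*(1/162)*(-607622) - 20475 = -303811/2592 - 20475 = -53375011/2592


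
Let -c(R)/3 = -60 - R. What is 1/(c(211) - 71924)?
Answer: -1/71111 ≈ -1.4063e-5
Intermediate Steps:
c(R) = 180 + 3*R (c(R) = -3*(-60 - R) = 180 + 3*R)
1/(c(211) - 71924) = 1/((180 + 3*211) - 71924) = 1/((180 + 633) - 71924) = 1/(813 - 71924) = 1/(-71111) = -1/71111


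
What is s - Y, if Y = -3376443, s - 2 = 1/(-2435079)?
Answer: 8221910314154/2435079 ≈ 3.3764e+6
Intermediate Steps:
s = 4870157/2435079 (s = 2 + 1/(-2435079) = 2 - 1/2435079 = 4870157/2435079 ≈ 2.0000)
s - Y = 4870157/2435079 - 1*(-3376443) = 4870157/2435079 + 3376443 = 8221910314154/2435079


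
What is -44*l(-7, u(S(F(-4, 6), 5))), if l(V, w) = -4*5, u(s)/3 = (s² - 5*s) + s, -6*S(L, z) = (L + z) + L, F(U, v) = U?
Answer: 880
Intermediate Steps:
S(L, z) = -L/3 - z/6 (S(L, z) = -((L + z) + L)/6 = -(z + 2*L)/6 = -L/3 - z/6)
u(s) = -12*s + 3*s² (u(s) = 3*((s² - 5*s) + s) = 3*(s² - 4*s) = -12*s + 3*s²)
l(V, w) = -20
-44*l(-7, u(S(F(-4, 6), 5))) = -44*(-20) = 880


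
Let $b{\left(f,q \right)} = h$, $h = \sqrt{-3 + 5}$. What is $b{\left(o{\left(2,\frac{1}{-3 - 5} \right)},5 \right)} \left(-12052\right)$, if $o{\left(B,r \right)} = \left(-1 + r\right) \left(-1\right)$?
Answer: $- 12052 \sqrt{2} \approx -17044.0$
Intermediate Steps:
$h = \sqrt{2} \approx 1.4142$
$o{\left(B,r \right)} = 1 - r$
$b{\left(f,q \right)} = \sqrt{2}$
$b{\left(o{\left(2,\frac{1}{-3 - 5} \right)},5 \right)} \left(-12052\right) = \sqrt{2} \left(-12052\right) = - 12052 \sqrt{2}$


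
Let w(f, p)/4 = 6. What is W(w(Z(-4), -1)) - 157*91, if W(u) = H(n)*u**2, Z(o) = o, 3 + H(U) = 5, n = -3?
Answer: -13135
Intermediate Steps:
H(U) = 2 (H(U) = -3 + 5 = 2)
w(f, p) = 24 (w(f, p) = 4*6 = 24)
W(u) = 2*u**2
W(w(Z(-4), -1)) - 157*91 = 2*24**2 - 157*91 = 2*576 - 14287 = 1152 - 14287 = -13135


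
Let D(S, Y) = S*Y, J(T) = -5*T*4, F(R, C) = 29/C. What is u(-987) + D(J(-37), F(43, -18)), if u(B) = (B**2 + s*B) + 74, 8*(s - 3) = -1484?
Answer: 20757209/18 ≈ 1.1532e+6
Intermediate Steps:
s = -365/2 (s = 3 + (1/8)*(-1484) = 3 - 371/2 = -365/2 ≈ -182.50)
J(T) = -20*T
u(B) = 74 + B**2 - 365*B/2 (u(B) = (B**2 - 365*B/2) + 74 = 74 + B**2 - 365*B/2)
u(-987) + D(J(-37), F(43, -18)) = (74 + (-987)**2 - 365/2*(-987)) + (-20*(-37))*(29/(-18)) = (74 + 974169 + 360255/2) + 740*(29*(-1/18)) = 2308741/2 + 740*(-29/18) = 2308741/2 - 10730/9 = 20757209/18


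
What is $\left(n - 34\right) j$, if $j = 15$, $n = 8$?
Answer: $-390$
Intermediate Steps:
$\left(n - 34\right) j = \left(8 - 34\right) 15 = \left(-26\right) 15 = -390$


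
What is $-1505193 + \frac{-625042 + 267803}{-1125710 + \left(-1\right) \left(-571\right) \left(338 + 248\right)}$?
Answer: $- \frac{1190763845833}{791104} \approx -1.5052 \cdot 10^{6}$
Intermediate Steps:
$-1505193 + \frac{-625042 + 267803}{-1125710 + \left(-1\right) \left(-571\right) \left(338 + 248\right)} = -1505193 - \frac{357239}{-1125710 + 571 \cdot 586} = -1505193 - \frac{357239}{-1125710 + 334606} = -1505193 - \frac{357239}{-791104} = -1505193 - - \frac{357239}{791104} = -1505193 + \frac{357239}{791104} = - \frac{1190763845833}{791104}$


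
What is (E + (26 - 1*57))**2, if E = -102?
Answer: 17689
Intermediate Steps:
(E + (26 - 1*57))**2 = (-102 + (26 - 1*57))**2 = (-102 + (26 - 57))**2 = (-102 - 31)**2 = (-133)**2 = 17689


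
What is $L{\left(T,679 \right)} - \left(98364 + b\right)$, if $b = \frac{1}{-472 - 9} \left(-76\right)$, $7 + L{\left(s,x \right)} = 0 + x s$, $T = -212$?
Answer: $- \frac{116555515}{481} \approx -2.4232 \cdot 10^{5}$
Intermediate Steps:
$L{\left(s,x \right)} = -7 + s x$ ($L{\left(s,x \right)} = -7 + \left(0 + x s\right) = -7 + \left(0 + s x\right) = -7 + s x$)
$b = \frac{76}{481}$ ($b = \frac{1}{-481} \left(-76\right) = \left(- \frac{1}{481}\right) \left(-76\right) = \frac{76}{481} \approx 0.158$)
$L{\left(T,679 \right)} - \left(98364 + b\right) = \left(-7 - 143948\right) - \frac{47313160}{481} = -143955 - \frac{47313160}{481} = - \frac{116555515}{481}$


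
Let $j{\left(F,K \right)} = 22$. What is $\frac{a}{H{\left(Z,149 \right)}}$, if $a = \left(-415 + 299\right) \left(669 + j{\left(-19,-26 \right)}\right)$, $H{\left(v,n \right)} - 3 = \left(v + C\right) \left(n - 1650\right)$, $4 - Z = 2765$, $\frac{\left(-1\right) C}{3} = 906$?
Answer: $- \frac{40078}{4111991} \approx -0.0097466$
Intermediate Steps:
$C = -2718$ ($C = \left(-3\right) 906 = -2718$)
$Z = -2761$ ($Z = 4 - 2765 = -2761$)
$H{\left(v,n \right)} = 3 + \left(-2718 + v\right) \left(-1650 + n\right)$ ($H{\left(v,n \right)} = 3 + \left(v - 2718\right) \left(n - 1650\right) = 3 + \left(-2718 + v\right) \left(-1650 + n\right)$)
$a = -80156$ ($a = \left(-415 + 299\right) \left(669 + 22\right) = \left(-116\right) 691 = -80156$)
$\frac{a}{H{\left(Z,149 \right)}} = - \frac{80156}{4484703 - 404982 - -4555650 + 149 \left(-2761\right)} = - \frac{80156}{4484703 - 404982 + 4555650 - 411389} = - \frac{80156}{8223982} = \left(-80156\right) \frac{1}{8223982} = - \frac{40078}{4111991}$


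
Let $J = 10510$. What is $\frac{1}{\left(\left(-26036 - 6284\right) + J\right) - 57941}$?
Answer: $- \frac{1}{79751} \approx -1.2539 \cdot 10^{-5}$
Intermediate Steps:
$\frac{1}{\left(\left(-26036 - 6284\right) + J\right) - 57941} = \frac{1}{\left(\left(-26036 - 6284\right) + 10510\right) - 57941} = \frac{1}{\left(-32320 + 10510\right) - 57941} = \frac{1}{-21810 - 57941} = \frac{1}{-79751} = - \frac{1}{79751}$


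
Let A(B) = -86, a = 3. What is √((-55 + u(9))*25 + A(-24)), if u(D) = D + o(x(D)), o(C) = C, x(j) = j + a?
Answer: 6*I*√26 ≈ 30.594*I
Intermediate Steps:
x(j) = 3 + j (x(j) = j + 3 = 3 + j)
u(D) = 3 + 2*D (u(D) = D + (3 + D) = 3 + 2*D)
√((-55 + u(9))*25 + A(-24)) = √((-55 + (3 + 2*9))*25 - 86) = √((-55 + (3 + 18))*25 - 86) = √((-55 + 21)*25 - 86) = √(-34*25 - 86) = √(-850 - 86) = √(-936) = 6*I*√26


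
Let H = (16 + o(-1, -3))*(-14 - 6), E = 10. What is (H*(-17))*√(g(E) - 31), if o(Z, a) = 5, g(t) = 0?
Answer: 7140*I*√31 ≈ 39754.0*I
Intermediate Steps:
H = -420 (H = (16 + 5)*(-14 - 6) = 21*(-20) = -420)
(H*(-17))*√(g(E) - 31) = (-420*(-17))*√(0 - 31) = 7140*√(-31) = 7140*(I*√31) = 7140*I*√31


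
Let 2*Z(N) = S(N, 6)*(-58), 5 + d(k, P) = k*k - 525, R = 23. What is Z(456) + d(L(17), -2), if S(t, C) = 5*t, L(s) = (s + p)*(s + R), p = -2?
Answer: 293350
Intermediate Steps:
L(s) = (-2 + s)*(23 + s) (L(s) = (s - 2)*(s + 23) = (-2 + s)*(23 + s))
d(k, P) = -530 + k**2 (d(k, P) = -5 + (k*k - 525) = -5 + (k**2 - 525) = -5 + (-525 + k**2) = -530 + k**2)
Z(N) = -145*N (Z(N) = ((5*N)*(-58))/2 = (-290*N)/2 = -145*N)
Z(456) + d(L(17), -2) = -145*456 + (-530 + (-46 + 17**2 + 21*17)**2) = -66120 + (-530 + (-46 + 289 + 357)**2) = -66120 + (-530 + 600**2) = -66120 + (-530 + 360000) = -66120 + 359470 = 293350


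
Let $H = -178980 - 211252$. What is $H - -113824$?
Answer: $-276408$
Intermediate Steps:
$H = -390232$
$H - -113824 = -390232 - -113824 = -390232 + 113824 = -276408$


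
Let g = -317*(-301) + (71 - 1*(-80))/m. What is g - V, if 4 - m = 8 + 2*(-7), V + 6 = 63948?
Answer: 314901/10 ≈ 31490.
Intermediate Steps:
V = 63942 (V = -6 + 63948 = 63942)
m = 10 (m = 4 - (8 + 2*(-7)) = 4 - (8 - 14) = 4 - 1*(-6) = 4 + 6 = 10)
g = 954321/10 (g = -317*(-301) + (71 - 1*(-80))/10 = 95417 + (71 + 80)*(1/10) = 95417 + 151*(1/10) = 95417 + 151/10 = 954321/10 ≈ 95432.)
g - V = 954321/10 - 1*63942 = 954321/10 - 63942 = 314901/10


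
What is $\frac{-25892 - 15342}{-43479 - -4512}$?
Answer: $\frac{41234}{38967} \approx 1.0582$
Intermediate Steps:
$\frac{-25892 - 15342}{-43479 - -4512} = - \frac{41234}{-43479 + 4512} = - \frac{41234}{-38967} = \left(-41234\right) \left(- \frac{1}{38967}\right) = \frac{41234}{38967}$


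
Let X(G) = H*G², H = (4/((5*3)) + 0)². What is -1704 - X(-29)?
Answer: -396856/225 ≈ -1763.8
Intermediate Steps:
H = 16/225 (H = (4/15 + 0)² = (4/15)² = 16/225 ≈ 0.071111)
X(G) = 16*G²/225
-1704 - X(-29) = -1704 - 16*(-29)²/225 = -1704 - 16*841/225 = -1704 - 1*13456/225 = -1704 - 13456/225 = -396856/225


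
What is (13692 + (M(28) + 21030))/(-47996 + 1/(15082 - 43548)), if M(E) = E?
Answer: -989193500/1366254137 ≈ -0.72402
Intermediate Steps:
(13692 + (M(28) + 21030))/(-47996 + 1/(15082 - 43548)) = (13692 + (28 + 21030))/(-47996 + 1/(15082 - 43548)) = (13692 + 21058)/(-47996 + 1/(-28466)) = 34750/(-47996 - 1/28466) = 34750/(-1366254137/28466) = 34750*(-28466/1366254137) = -989193500/1366254137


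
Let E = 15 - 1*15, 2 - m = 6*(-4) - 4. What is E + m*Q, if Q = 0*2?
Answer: 0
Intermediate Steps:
m = 30 (m = 2 - (6*(-4) - 4) = 2 - (-24 - 4) = 2 - 1*(-28) = 2 + 28 = 30)
E = 0 (E = 15 - 15 = 0)
Q = 0
E + m*Q = 0 + 30*0 = 0 + 0 = 0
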